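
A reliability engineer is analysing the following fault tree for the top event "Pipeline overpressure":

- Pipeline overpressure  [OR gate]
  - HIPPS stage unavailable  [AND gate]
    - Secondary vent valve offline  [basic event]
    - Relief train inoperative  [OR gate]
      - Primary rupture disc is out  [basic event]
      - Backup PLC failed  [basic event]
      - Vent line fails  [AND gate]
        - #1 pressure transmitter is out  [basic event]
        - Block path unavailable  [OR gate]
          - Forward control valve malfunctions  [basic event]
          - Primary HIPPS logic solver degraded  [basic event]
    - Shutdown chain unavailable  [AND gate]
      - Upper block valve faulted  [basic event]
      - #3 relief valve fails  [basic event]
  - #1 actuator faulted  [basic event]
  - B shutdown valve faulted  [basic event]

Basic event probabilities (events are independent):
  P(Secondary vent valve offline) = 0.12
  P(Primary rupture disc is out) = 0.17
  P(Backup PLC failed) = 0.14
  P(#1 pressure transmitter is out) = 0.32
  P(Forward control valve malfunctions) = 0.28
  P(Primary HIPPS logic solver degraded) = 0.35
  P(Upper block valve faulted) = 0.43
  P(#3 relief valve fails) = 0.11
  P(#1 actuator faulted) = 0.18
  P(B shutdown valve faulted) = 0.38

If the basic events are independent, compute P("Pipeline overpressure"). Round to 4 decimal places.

0.4928

P(Block path unavailable) [OR] = 1 − (1−0.28) × (1−0.35) = 0.532000
P(Vent line fails) [AND] = 0.32 × 0.532000 = 0.170240
P(Relief train inoperative) [OR] = 1 − (1−0.17) × (1−0.14) × (1−0.170240) = 0.407717
P(Shutdown chain unavailable) [AND] = 0.43 × 0.11 = 0.047300
P(HIPPS stage unavailable) [AND] = 0.12 × 0.407717 × 0.047300 = 0.002314
P(Pipeline overpressure) [OR] = 1 − (1−0.002314) × (1−0.18) × (1−0.38) = 0.492776
Rounded to 4 decimal places: P(Pipeline overpressure) ≈ 0.4928.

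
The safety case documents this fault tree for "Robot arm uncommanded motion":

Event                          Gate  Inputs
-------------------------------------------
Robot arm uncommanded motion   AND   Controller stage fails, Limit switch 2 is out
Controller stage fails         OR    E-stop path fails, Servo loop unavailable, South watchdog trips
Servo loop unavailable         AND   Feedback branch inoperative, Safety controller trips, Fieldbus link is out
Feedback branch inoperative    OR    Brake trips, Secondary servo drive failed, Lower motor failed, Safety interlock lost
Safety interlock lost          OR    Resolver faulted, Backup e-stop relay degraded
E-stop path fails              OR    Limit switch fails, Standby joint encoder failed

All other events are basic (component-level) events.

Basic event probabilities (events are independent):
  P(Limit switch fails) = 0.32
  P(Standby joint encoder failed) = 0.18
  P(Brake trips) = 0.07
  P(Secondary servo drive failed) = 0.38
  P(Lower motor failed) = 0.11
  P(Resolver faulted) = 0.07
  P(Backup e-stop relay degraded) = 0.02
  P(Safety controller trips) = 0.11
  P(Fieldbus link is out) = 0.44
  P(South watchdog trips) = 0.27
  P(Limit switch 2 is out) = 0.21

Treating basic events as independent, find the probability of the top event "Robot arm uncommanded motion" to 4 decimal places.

P(E-stop path fails) [OR] = 1 − (1−0.32) × (1−0.18) = 0.442400
P(Safety interlock lost) [OR] = 1 − (1−0.07) × (1−0.02) = 0.088600
P(Feedback branch inoperative) [OR] = 1 − (1−0.07) × (1−0.38) × (1−0.11) × (1−0.088600) = 0.532293
P(Servo loop unavailable) [AND] = 0.532293 × 0.11 × 0.44 = 0.025763
P(Controller stage fails) [OR] = 1 − (1−0.442400) × (1−0.025763) × (1−0.27) = 0.603439
P(Robot arm uncommanded motion) [AND] = 0.603439 × 0.21 = 0.126722
Rounded to 4 decimal places: P(Robot arm uncommanded motion) ≈ 0.1267.

0.1267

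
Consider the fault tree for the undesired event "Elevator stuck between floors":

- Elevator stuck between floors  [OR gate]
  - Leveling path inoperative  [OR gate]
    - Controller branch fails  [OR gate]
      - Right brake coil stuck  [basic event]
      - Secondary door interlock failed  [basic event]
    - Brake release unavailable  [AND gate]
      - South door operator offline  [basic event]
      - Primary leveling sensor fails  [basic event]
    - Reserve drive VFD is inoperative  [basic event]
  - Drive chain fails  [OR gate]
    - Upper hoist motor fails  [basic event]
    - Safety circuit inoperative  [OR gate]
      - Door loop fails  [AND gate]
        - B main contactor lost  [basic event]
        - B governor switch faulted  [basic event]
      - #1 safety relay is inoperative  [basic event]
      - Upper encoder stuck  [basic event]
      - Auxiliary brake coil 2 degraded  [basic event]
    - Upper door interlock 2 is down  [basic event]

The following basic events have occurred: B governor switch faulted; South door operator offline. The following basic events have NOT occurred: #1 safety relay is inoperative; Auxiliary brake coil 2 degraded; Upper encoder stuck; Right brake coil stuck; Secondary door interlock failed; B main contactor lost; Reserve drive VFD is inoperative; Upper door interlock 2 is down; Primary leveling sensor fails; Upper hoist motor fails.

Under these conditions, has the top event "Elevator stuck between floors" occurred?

No

Controller branch fails [OR]: Right brake coil stuck=not, Secondary door interlock failed=not → no input occurs → does not occur.
Brake release unavailable [AND]: South door operator offline=occurs, Primary leveling sensor fails=not → not all inputs occur → does not occur.
Leveling path inoperative [OR]: Controller branch fails=not, Brake release unavailable=not, Reserve drive VFD is inoperative=not → no input occurs → does not occur.
Door loop fails [AND]: B main contactor lost=not, B governor switch faulted=occurs → not all inputs occur → does not occur.
Safety circuit inoperative [OR]: Door loop fails=not, #1 safety relay is inoperative=not, Upper encoder stuck=not, Auxiliary brake coil 2 degraded=not → no input occurs → does not occur.
Drive chain fails [OR]: Upper hoist motor fails=not, Safety circuit inoperative=not, Upper door interlock 2 is down=not → no input occurs → does not occur.
Elevator stuck between floors [OR]: Leveling path inoperative=not, Drive chain fails=not → no input occurs → does not occur.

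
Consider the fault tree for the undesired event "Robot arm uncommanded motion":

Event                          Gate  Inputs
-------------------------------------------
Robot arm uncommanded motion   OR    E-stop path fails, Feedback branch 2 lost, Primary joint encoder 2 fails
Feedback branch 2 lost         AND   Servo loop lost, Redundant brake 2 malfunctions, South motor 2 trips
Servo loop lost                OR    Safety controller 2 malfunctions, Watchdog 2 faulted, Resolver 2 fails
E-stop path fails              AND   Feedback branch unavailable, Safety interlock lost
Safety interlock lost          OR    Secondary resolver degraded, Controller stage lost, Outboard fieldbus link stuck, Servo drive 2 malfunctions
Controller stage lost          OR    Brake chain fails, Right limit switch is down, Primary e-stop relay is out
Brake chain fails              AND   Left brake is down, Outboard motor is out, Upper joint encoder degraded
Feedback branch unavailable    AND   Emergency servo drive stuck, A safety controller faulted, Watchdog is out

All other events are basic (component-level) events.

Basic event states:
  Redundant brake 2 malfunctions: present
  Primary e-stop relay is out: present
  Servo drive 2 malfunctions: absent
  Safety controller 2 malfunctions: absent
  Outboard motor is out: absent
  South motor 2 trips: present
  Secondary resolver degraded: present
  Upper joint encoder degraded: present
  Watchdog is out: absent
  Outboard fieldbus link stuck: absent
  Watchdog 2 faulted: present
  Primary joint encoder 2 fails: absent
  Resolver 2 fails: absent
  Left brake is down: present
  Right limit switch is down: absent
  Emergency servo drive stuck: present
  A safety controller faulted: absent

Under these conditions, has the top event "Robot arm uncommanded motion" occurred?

Yes

Feedback branch unavailable [AND]: Emergency servo drive stuck=occurs, A safety controller faulted=not, Watchdog is out=not → not all inputs occur → does not occur.
Brake chain fails [AND]: Left brake is down=occurs, Outboard motor is out=not, Upper joint encoder degraded=occurs → not all inputs occur → does not occur.
Controller stage lost [OR]: Brake chain fails=not, Right limit switch is down=not, Primary e-stop relay is out=occurs → at least one input occurs → occurs.
Safety interlock lost [OR]: Secondary resolver degraded=occurs, Controller stage lost=occurs, Outboard fieldbus link stuck=not, Servo drive 2 malfunctions=not → at least one input occurs → occurs.
E-stop path fails [AND]: Feedback branch unavailable=not, Safety interlock lost=occurs → not all inputs occur → does not occur.
Servo loop lost [OR]: Safety controller 2 malfunctions=not, Watchdog 2 faulted=occurs, Resolver 2 fails=not → at least one input occurs → occurs.
Feedback branch 2 lost [AND]: Servo loop lost=occurs, Redundant brake 2 malfunctions=occurs, South motor 2 trips=occurs → all inputs occur → occurs.
Robot arm uncommanded motion [OR]: E-stop path fails=not, Feedback branch 2 lost=occurs, Primary joint encoder 2 fails=not → at least one input occurs → occurs.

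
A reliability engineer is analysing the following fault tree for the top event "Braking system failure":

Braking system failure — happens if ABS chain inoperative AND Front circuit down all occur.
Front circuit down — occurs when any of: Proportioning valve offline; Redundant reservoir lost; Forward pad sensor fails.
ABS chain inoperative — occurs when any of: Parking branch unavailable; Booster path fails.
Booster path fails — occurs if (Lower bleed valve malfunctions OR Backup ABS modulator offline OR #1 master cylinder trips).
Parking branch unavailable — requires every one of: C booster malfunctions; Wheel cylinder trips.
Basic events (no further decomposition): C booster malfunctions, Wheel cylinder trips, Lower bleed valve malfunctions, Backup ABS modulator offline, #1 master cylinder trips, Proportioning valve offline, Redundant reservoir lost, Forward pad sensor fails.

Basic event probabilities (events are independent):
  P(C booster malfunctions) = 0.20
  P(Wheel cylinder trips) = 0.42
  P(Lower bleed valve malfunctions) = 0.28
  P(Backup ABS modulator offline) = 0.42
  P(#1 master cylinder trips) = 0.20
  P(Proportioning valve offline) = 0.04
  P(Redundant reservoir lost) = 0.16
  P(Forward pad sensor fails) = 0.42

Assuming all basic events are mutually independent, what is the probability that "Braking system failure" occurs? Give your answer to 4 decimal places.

0.3694

P(Parking branch unavailable) [AND] = 0.20 × 0.42 = 0.084000
P(Booster path fails) [OR] = 1 − (1−0.28) × (1−0.42) × (1−0.20) = 0.665920
P(ABS chain inoperative) [OR] = 1 − (1−0.084000) × (1−0.665920) = 0.693983
P(Front circuit down) [OR] = 1 − (1−0.04) × (1−0.16) × (1−0.42) = 0.532288
P(Braking system failure) [AND] = 0.693983 × 0.532288 = 0.369399
Rounded to 4 decimal places: P(Braking system failure) ≈ 0.3694.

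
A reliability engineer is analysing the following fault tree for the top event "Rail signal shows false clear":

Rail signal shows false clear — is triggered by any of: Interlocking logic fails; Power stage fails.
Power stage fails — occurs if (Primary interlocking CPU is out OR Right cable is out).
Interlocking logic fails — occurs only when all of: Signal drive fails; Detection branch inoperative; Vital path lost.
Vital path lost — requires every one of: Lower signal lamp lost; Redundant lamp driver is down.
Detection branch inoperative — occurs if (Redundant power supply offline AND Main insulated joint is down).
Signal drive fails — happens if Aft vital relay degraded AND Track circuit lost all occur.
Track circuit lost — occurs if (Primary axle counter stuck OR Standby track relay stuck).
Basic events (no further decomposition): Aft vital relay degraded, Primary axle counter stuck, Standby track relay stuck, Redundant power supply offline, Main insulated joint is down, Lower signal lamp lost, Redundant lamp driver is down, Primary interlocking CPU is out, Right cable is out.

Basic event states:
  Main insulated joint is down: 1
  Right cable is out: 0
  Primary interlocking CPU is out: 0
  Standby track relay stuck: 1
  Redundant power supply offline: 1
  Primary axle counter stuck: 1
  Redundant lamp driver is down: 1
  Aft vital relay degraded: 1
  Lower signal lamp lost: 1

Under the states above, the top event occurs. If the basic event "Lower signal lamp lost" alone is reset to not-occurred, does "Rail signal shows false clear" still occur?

Counterfactual: set "Lower signal lamp lost" to not occurred.
Track circuit lost [OR]: Primary axle counter stuck=occurs, Standby track relay stuck=occurs → at least one input occurs → occurs.
Signal drive fails [AND]: Aft vital relay degraded=occurs, Track circuit lost=occurs → all inputs occur → occurs.
Detection branch inoperative [AND]: Redundant power supply offline=occurs, Main insulated joint is down=occurs → all inputs occur → occurs.
Vital path lost [AND]: Lower signal lamp lost=not, Redundant lamp driver is down=occurs → not all inputs occur → does not occur.
Interlocking logic fails [AND]: Signal drive fails=occurs, Detection branch inoperative=occurs, Vital path lost=not → not all inputs occur → does not occur.
Power stage fails [OR]: Primary interlocking CPU is out=not, Right cable is out=not → no input occurs → does not occur.
Rail signal shows false clear [OR]: Interlocking logic fails=not, Power stage fails=not → no input occurs → does not occur.

No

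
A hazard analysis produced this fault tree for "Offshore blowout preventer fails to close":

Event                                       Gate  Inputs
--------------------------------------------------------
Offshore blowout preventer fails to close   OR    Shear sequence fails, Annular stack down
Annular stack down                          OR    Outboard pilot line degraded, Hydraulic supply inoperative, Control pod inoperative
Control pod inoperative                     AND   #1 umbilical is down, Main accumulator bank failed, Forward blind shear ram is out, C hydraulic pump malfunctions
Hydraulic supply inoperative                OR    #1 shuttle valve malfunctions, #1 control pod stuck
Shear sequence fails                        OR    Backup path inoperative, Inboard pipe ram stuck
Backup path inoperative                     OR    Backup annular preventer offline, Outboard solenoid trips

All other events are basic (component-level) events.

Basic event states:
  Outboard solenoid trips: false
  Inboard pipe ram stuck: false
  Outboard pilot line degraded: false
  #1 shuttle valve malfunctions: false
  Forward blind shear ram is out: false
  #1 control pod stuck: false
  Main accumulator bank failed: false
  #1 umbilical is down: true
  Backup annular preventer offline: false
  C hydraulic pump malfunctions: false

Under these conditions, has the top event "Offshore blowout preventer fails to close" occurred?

No

Backup path inoperative [OR]: Backup annular preventer offline=not, Outboard solenoid trips=not → no input occurs → does not occur.
Shear sequence fails [OR]: Backup path inoperative=not, Inboard pipe ram stuck=not → no input occurs → does not occur.
Hydraulic supply inoperative [OR]: #1 shuttle valve malfunctions=not, #1 control pod stuck=not → no input occurs → does not occur.
Control pod inoperative [AND]: #1 umbilical is down=occurs, Main accumulator bank failed=not, Forward blind shear ram is out=not, C hydraulic pump malfunctions=not → not all inputs occur → does not occur.
Annular stack down [OR]: Outboard pilot line degraded=not, Hydraulic supply inoperative=not, Control pod inoperative=not → no input occurs → does not occur.
Offshore blowout preventer fails to close [OR]: Shear sequence fails=not, Annular stack down=not → no input occurs → does not occur.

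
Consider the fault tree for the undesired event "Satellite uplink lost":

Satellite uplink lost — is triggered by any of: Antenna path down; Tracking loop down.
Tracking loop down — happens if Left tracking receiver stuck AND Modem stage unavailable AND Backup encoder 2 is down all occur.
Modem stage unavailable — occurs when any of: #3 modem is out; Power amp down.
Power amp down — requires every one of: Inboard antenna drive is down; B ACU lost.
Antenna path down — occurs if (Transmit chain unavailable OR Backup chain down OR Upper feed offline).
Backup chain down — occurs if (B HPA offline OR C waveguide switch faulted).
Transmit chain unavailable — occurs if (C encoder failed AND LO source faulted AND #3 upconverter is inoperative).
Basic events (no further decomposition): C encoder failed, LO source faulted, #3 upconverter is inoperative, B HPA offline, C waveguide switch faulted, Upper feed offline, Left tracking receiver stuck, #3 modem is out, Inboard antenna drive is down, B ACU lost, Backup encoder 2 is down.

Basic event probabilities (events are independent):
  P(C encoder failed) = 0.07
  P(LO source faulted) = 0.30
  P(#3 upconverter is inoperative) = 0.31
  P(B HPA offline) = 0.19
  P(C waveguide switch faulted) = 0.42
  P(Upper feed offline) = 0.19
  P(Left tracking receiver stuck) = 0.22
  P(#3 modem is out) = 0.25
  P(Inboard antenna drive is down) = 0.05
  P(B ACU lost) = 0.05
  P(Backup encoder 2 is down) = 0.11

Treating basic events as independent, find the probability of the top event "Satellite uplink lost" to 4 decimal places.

P(Transmit chain unavailable) [AND] = 0.07 × 0.30 × 0.31 = 0.006510
P(Backup chain down) [OR] = 1 − (1−0.19) × (1−0.42) = 0.530200
P(Antenna path down) [OR] = 1 − (1−0.006510) × (1−0.530200) × (1−0.19) = 0.621939
P(Power amp down) [AND] = 0.05 × 0.05 = 0.002500
P(Modem stage unavailable) [OR] = 1 − (1−0.25) × (1−0.002500) = 0.251875
P(Tracking loop down) [AND] = 0.22 × 0.251875 × 0.11 = 0.006095
P(Satellite uplink lost) [OR] = 1 − (1−0.621939) × (1−0.006095) = 0.624243
Rounded to 4 decimal places: P(Satellite uplink lost) ≈ 0.6242.

0.6242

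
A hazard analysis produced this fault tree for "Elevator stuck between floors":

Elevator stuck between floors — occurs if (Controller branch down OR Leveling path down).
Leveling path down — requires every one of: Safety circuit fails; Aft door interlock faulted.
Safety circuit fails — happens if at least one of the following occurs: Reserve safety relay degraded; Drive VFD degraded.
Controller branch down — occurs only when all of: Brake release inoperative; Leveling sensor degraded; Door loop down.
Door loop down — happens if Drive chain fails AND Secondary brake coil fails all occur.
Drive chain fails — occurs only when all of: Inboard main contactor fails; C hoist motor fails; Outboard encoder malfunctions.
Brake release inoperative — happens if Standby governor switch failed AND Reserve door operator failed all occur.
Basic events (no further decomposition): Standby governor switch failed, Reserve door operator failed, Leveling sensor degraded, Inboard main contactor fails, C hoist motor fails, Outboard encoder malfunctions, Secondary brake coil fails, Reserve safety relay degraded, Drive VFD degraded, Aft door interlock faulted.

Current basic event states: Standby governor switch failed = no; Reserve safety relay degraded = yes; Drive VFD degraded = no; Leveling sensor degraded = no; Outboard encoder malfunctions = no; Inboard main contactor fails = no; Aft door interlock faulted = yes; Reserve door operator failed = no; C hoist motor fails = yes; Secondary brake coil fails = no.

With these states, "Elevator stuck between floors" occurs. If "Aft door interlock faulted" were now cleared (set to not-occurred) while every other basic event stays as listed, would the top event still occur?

Counterfactual: set "Aft door interlock faulted" to not occurred.
Brake release inoperative [AND]: Standby governor switch failed=not, Reserve door operator failed=not → not all inputs occur → does not occur.
Drive chain fails [AND]: Inboard main contactor fails=not, C hoist motor fails=occurs, Outboard encoder malfunctions=not → not all inputs occur → does not occur.
Door loop down [AND]: Drive chain fails=not, Secondary brake coil fails=not → not all inputs occur → does not occur.
Controller branch down [AND]: Brake release inoperative=not, Leveling sensor degraded=not, Door loop down=not → not all inputs occur → does not occur.
Safety circuit fails [OR]: Reserve safety relay degraded=occurs, Drive VFD degraded=not → at least one input occurs → occurs.
Leveling path down [AND]: Safety circuit fails=occurs, Aft door interlock faulted=not → not all inputs occur → does not occur.
Elevator stuck between floors [OR]: Controller branch down=not, Leveling path down=not → no input occurs → does not occur.

No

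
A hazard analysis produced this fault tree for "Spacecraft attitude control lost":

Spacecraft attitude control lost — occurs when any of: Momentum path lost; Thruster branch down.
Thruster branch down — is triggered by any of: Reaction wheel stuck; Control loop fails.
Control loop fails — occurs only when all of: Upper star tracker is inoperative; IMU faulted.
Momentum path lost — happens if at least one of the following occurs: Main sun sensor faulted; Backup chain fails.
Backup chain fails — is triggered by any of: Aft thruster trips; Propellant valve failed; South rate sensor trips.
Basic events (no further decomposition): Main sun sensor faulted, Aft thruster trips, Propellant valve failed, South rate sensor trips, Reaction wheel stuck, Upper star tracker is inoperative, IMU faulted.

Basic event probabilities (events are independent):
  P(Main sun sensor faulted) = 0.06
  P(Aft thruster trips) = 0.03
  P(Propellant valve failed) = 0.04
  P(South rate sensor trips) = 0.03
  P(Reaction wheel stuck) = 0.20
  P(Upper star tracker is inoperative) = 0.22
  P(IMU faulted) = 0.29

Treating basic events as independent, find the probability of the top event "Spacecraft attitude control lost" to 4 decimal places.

P(Backup chain fails) [OR] = 1 − (1−0.03) × (1−0.04) × (1−0.03) = 0.096736
P(Momentum path lost) [OR] = 1 − (1−0.06) × (1−0.096736) = 0.150932
P(Control loop fails) [AND] = 0.22 × 0.29 = 0.063800
P(Thruster branch down) [OR] = 1 − (1−0.20) × (1−0.063800) = 0.251040
P(Spacecraft attitude control lost) [OR] = 1 − (1−0.150932) × (1−0.251040) = 0.364082
Rounded to 4 decimal places: P(Spacecraft attitude control lost) ≈ 0.3641.

0.3641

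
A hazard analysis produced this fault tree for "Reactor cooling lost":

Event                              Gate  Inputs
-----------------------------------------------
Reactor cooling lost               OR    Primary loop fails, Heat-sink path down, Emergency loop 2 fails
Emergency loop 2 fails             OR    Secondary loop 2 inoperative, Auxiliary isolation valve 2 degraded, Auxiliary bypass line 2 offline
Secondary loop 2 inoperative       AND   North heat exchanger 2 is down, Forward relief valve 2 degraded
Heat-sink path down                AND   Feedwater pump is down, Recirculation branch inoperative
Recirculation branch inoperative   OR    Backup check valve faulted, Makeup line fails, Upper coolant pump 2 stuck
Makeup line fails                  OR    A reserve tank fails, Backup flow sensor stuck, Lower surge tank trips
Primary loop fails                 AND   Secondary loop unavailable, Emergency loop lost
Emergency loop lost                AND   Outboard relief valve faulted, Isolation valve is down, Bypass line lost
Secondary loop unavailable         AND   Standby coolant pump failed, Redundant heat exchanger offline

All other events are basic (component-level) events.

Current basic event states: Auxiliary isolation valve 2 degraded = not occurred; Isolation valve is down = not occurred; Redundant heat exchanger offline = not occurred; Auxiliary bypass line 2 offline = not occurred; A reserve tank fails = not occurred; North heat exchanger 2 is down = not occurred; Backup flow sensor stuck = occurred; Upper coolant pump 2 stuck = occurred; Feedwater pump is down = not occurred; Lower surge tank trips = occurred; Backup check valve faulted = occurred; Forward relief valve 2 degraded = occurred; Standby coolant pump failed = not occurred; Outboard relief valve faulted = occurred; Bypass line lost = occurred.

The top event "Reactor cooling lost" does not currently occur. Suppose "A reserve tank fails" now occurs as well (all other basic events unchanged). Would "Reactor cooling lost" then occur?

No

Counterfactual: set "A reserve tank fails" to occurred.
Secondary loop unavailable [AND]: Standby coolant pump failed=not, Redundant heat exchanger offline=not → not all inputs occur → does not occur.
Emergency loop lost [AND]: Outboard relief valve faulted=occurs, Isolation valve is down=not, Bypass line lost=occurs → not all inputs occur → does not occur.
Primary loop fails [AND]: Secondary loop unavailable=not, Emergency loop lost=not → not all inputs occur → does not occur.
Makeup line fails [OR]: A reserve tank fails=occurs, Backup flow sensor stuck=occurs, Lower surge tank trips=occurs → at least one input occurs → occurs.
Recirculation branch inoperative [OR]: Backup check valve faulted=occurs, Makeup line fails=occurs, Upper coolant pump 2 stuck=occurs → at least one input occurs → occurs.
Heat-sink path down [AND]: Feedwater pump is down=not, Recirculation branch inoperative=occurs → not all inputs occur → does not occur.
Secondary loop 2 inoperative [AND]: North heat exchanger 2 is down=not, Forward relief valve 2 degraded=occurs → not all inputs occur → does not occur.
Emergency loop 2 fails [OR]: Secondary loop 2 inoperative=not, Auxiliary isolation valve 2 degraded=not, Auxiliary bypass line 2 offline=not → no input occurs → does not occur.
Reactor cooling lost [OR]: Primary loop fails=not, Heat-sink path down=not, Emergency loop 2 fails=not → no input occurs → does not occur.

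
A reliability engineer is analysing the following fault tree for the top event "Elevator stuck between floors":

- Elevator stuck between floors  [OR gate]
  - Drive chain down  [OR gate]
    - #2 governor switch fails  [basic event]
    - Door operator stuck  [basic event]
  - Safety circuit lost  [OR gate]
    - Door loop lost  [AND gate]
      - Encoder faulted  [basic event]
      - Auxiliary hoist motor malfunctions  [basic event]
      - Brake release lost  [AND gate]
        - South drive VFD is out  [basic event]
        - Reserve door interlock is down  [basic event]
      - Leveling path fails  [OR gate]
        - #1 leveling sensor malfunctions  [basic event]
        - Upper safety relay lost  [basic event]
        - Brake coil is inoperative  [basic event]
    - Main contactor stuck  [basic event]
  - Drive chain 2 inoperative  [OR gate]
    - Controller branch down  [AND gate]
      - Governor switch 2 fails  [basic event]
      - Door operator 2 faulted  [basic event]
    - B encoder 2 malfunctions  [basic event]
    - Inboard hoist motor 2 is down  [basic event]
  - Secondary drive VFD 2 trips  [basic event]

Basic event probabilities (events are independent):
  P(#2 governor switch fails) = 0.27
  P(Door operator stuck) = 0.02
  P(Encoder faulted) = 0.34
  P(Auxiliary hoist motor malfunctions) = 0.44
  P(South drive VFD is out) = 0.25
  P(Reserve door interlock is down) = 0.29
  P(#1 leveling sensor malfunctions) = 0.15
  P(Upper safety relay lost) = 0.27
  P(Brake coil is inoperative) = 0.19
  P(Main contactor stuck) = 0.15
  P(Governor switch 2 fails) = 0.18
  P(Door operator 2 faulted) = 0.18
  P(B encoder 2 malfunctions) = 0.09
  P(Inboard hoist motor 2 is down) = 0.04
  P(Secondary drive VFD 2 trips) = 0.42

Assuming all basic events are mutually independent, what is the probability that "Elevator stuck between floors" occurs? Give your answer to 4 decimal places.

0.7035

P(Drive chain down) [OR] = 1 − (1−0.27) × (1−0.02) = 0.284600
P(Brake release lost) [AND] = 0.25 × 0.29 = 0.072500
P(Leveling path fails) [OR] = 1 − (1−0.15) × (1−0.27) × (1−0.19) = 0.497395
P(Door loop lost) [AND] = 0.34 × 0.44 × 0.072500 × 0.497395 = 0.005395
P(Safety circuit lost) [OR] = 1 − (1−0.005395) × (1−0.15) = 0.154586
P(Controller branch down) [AND] = 0.18 × 0.18 = 0.032400
P(Drive chain 2 inoperative) [OR] = 1 − (1−0.032400) × (1−0.09) × (1−0.04) = 0.154705
P(Elevator stuck between floors) [OR] = 1 − (1−0.284600) × (1−0.154586) × (1−0.154705) × (1−0.42) = 0.703480
Rounded to 4 decimal places: P(Elevator stuck between floors) ≈ 0.7035.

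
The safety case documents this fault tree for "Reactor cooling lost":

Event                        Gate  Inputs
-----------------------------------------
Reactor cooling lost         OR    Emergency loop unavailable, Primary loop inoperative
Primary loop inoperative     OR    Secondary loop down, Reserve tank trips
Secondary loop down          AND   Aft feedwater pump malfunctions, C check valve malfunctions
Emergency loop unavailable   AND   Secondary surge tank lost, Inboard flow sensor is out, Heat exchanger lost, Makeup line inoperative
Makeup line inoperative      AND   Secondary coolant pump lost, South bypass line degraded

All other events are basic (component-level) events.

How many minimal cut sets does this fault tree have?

Makeup line inoperative [AND]: one cut set from each child combined → 1 × 1 = 1 cut set(s).
Emergency loop unavailable [AND]: one cut set from each child combined → 1 × 1 × 1 × 1 = 1 cut set(s).
Secondary loop down [AND]: one cut set from each child combined → 1 × 1 = 1 cut set(s).
Primary loop inoperative [OR]: union of children's cut sets → 2 cut set(s).
Reactor cooling lost [OR]: union of children's cut sets → 3 cut set(s).
Minimal cut sets: {Heat exchanger lost, Inboard flow sensor is out, Secondary coolant pump lost, Secondary surge tank lost, South bypass line degraded}; {Aft feedwater pump malfunctions, C check valve malfunctions}; {Reserve tank trips}.

3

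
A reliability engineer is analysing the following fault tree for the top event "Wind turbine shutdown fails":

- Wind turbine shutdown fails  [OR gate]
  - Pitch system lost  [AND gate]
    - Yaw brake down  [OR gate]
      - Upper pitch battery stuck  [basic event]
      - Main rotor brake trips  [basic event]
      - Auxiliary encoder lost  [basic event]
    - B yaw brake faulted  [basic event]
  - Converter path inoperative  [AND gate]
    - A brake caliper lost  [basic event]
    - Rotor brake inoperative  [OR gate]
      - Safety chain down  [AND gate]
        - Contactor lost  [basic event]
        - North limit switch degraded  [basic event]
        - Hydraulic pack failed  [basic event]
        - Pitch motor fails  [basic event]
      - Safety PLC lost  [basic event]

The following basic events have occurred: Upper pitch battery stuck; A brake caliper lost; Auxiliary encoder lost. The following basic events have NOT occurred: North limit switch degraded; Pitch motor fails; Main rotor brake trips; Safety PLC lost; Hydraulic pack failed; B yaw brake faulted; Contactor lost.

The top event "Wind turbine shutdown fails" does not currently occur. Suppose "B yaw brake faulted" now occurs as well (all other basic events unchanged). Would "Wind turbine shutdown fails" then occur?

Yes

Counterfactual: set "B yaw brake faulted" to occurred.
Yaw brake down [OR]: Upper pitch battery stuck=occurs, Main rotor brake trips=not, Auxiliary encoder lost=occurs → at least one input occurs → occurs.
Pitch system lost [AND]: Yaw brake down=occurs, B yaw brake faulted=occurs → all inputs occur → occurs.
Safety chain down [AND]: Contactor lost=not, North limit switch degraded=not, Hydraulic pack failed=not, Pitch motor fails=not → not all inputs occur → does not occur.
Rotor brake inoperative [OR]: Safety chain down=not, Safety PLC lost=not → no input occurs → does not occur.
Converter path inoperative [AND]: A brake caliper lost=occurs, Rotor brake inoperative=not → not all inputs occur → does not occur.
Wind turbine shutdown fails [OR]: Pitch system lost=occurs, Converter path inoperative=not → at least one input occurs → occurs.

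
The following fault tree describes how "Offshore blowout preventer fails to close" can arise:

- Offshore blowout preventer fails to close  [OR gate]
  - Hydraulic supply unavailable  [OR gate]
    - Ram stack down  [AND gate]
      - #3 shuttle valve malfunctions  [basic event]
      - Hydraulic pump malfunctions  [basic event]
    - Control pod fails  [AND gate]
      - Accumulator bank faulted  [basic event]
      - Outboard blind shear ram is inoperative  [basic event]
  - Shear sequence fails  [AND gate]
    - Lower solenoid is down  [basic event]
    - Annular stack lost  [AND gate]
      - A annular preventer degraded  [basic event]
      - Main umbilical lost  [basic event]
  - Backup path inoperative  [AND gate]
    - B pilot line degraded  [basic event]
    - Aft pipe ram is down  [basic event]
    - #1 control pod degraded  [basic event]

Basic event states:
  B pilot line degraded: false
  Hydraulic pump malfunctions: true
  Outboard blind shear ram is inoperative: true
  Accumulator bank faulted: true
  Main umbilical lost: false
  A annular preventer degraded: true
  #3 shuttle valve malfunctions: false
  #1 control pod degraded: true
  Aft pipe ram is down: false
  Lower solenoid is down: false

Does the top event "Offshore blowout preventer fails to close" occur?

Ram stack down [AND]: #3 shuttle valve malfunctions=not, Hydraulic pump malfunctions=occurs → not all inputs occur → does not occur.
Control pod fails [AND]: Accumulator bank faulted=occurs, Outboard blind shear ram is inoperative=occurs → all inputs occur → occurs.
Hydraulic supply unavailable [OR]: Ram stack down=not, Control pod fails=occurs → at least one input occurs → occurs.
Annular stack lost [AND]: A annular preventer degraded=occurs, Main umbilical lost=not → not all inputs occur → does not occur.
Shear sequence fails [AND]: Lower solenoid is down=not, Annular stack lost=not → not all inputs occur → does not occur.
Backup path inoperative [AND]: B pilot line degraded=not, Aft pipe ram is down=not, #1 control pod degraded=occurs → not all inputs occur → does not occur.
Offshore blowout preventer fails to close [OR]: Hydraulic supply unavailable=occurs, Shear sequence fails=not, Backup path inoperative=not → at least one input occurs → occurs.

Yes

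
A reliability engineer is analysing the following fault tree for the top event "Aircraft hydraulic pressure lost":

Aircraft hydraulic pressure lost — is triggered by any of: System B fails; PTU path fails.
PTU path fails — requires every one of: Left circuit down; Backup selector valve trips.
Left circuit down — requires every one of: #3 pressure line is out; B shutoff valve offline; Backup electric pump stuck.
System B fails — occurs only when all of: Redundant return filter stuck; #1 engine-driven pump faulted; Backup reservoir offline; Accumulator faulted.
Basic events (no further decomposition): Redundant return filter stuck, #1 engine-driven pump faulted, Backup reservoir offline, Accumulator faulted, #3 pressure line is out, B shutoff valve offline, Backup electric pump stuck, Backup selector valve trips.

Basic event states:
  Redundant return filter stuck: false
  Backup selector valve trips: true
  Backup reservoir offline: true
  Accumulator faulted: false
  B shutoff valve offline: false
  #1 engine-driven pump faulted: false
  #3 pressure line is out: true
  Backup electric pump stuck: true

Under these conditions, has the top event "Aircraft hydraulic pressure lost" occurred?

System B fails [AND]: Redundant return filter stuck=not, #1 engine-driven pump faulted=not, Backup reservoir offline=occurs, Accumulator faulted=not → not all inputs occur → does not occur.
Left circuit down [AND]: #3 pressure line is out=occurs, B shutoff valve offline=not, Backup electric pump stuck=occurs → not all inputs occur → does not occur.
PTU path fails [AND]: Left circuit down=not, Backup selector valve trips=occurs → not all inputs occur → does not occur.
Aircraft hydraulic pressure lost [OR]: System B fails=not, PTU path fails=not → no input occurs → does not occur.

No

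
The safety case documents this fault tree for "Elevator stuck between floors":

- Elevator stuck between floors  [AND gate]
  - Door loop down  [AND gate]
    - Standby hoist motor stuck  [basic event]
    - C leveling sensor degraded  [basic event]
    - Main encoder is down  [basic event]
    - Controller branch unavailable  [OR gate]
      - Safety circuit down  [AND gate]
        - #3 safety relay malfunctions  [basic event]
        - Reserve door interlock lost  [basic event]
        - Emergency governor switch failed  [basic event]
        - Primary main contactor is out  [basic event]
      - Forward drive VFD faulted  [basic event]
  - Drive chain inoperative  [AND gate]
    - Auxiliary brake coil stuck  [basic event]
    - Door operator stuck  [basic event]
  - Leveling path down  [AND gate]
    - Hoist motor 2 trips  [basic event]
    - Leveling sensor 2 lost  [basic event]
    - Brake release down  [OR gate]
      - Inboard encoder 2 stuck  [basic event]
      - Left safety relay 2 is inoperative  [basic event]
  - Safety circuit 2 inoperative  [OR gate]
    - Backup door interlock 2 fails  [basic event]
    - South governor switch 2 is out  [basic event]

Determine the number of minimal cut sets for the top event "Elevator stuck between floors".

8

Safety circuit down [AND]: one cut set from each child combined → 1 × 1 × 1 × 1 = 1 cut set(s).
Controller branch unavailable [OR]: union of children's cut sets → 2 cut set(s).
Door loop down [AND]: one cut set from each child combined → 1 × 1 × 1 × 2 = 2 cut set(s).
Drive chain inoperative [AND]: one cut set from each child combined → 1 × 1 = 1 cut set(s).
Brake release down [OR]: union of children's cut sets → 2 cut set(s).
Leveling path down [AND]: one cut set from each child combined → 1 × 1 × 2 = 2 cut set(s).
Safety circuit 2 inoperative [OR]: union of children's cut sets → 2 cut set(s).
Elevator stuck between floors [AND]: one cut set from each child combined → 2 × 1 × 2 × 2 = 8 cut set(s).
Minimal cut sets: {#3 safety relay malfunctions, Auxiliary brake coil stuck, Backup door interlock 2 fails, C leveling sensor degraded, Door operator stuck, Emergency governor switch failed, Hoist motor 2 trips, Inboard encoder 2 stuck, Leveling sensor 2 lost, Main encoder is down, Primary main contactor is out, Reserve door interlock lost, Standby hoist motor stuck}; {#3 safety relay malfunctions, Auxiliary brake coil stuck, C leveling sensor degraded, Door operator stuck, Emergency governor switch failed, Hoist motor 2 trips, Inboard encoder 2 stuck, Leveling sensor 2 lost, Main encoder is down, Primary main contactor is out, Reserve door interlock lost, South governor switch 2 is out, Standby hoist motor stuck}; {#3 safety relay malfunctions, Auxiliary brake coil stuck, Backup door interlock 2 fails, C leveling sensor degraded, Door operator stuck, Emergency governor switch failed, Hoist motor 2 trips, Left safety relay 2 is inoperative, Leveling sensor 2 lost, Main encoder is down, Primary main contactor is out, Reserve door interlock lost, Standby hoist motor stuck}; {#3 safety relay malfunctions, Auxiliary brake coil stuck, C leveling sensor degraded, Door operator stuck, Emergency governor switch failed, Hoist motor 2 trips, Left safety relay 2 is inoperative, Leveling sensor 2 lost, Main encoder is down, Primary main contactor is out, Reserve door interlock lost, South governor switch 2 is out, Standby hoist motor stuck}; {Auxiliary brake coil stuck, Backup door interlock 2 fails, C leveling sensor degraded, Door operator stuck, Forward drive VFD faulted, Hoist motor 2 trips, Inboard encoder 2 stuck, Leveling sensor 2 lost, Main encoder is down, Standby hoist motor stuck}; {Auxiliary brake coil stuck, C leveling sensor degraded, Door operator stuck, Forward drive VFD faulted, Hoist motor 2 trips, Inboard encoder 2 stuck, Leveling sensor 2 lost, Main encoder is down, South governor switch 2 is out, Standby hoist motor stuck}; {Auxiliary brake coil stuck, Backup door interlock 2 fails, C leveling sensor degraded, Door operator stuck, Forward drive VFD faulted, Hoist motor 2 trips, Left safety relay 2 is inoperative, Leveling sensor 2 lost, Main encoder is down, Standby hoist motor stuck}; {Auxiliary brake coil stuck, C leveling sensor degraded, Door operator stuck, Forward drive VFD faulted, Hoist motor 2 trips, Left safety relay 2 is inoperative, Leveling sensor 2 lost, Main encoder is down, South governor switch 2 is out, Standby hoist motor stuck}.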